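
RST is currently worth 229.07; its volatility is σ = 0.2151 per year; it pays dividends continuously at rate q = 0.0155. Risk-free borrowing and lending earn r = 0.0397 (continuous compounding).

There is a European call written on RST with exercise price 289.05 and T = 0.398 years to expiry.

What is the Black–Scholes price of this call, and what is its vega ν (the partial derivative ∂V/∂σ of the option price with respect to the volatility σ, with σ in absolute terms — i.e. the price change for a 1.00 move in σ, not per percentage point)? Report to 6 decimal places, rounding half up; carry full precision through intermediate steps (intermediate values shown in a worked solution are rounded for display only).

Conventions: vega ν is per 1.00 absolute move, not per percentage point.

σ√T = 0.2151·√0.398 = 0.135701
d₁ = (ln(S/K) + (r−q+σ²/2)T) / (σ√T) = (ln(229.07/289.05) + (0.0397−0.0155+0.2151²/2)·0.398) / 0.135701 = (-0.232572 + 0.018839) / 0.135701 = -1.575034
d₂ = d₁ − σ√T = -1.575034 − 0.135701 = -1.710734
e^{−rT} = 0.984324
e^{−qT} = 0.993850
N(d₁) = 0.057624,  N(d₂) = 0.043565
Call price V = S·e^{−qT}·N(d₁) − K·e^{−rT}·N(d₂) = 13.118824 − 12.395080 = 0.723744
φ(d₁) = (1/√(2π))·e^{−d₁²/2} = 0.115405
ν = S·e^{−qT}·φ(d₁)·√T = 16.575120

price = 0.723744
ν = 16.575120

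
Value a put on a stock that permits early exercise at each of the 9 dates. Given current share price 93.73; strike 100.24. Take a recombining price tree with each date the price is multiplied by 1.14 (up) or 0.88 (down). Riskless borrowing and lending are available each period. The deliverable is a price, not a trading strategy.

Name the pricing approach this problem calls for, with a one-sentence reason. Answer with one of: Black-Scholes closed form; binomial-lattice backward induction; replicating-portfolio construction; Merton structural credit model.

Key observation: an American put (K = 100.24, S₀ = 93.73) on a 9-date tree has no closed form — the optimal stopping decision is embedded and must be resolved recursively from expiry.

framework: binomial-lattice backward induction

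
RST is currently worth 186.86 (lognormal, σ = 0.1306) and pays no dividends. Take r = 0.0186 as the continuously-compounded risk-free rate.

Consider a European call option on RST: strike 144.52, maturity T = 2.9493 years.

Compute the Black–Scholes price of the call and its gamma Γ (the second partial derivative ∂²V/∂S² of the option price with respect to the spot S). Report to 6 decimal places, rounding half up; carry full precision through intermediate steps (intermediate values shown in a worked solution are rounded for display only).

price = 51.392069
Γ = 0.003080

σ√T = 0.1306·√2.9493 = 0.224286
d₁ = (ln(S/K) + (r+σ²/2)T) / (σ√T) = (ln(186.86/144.52) + (0.0186+0.1306²/2)·2.9493) / 0.224286 = (0.256942 + 0.080009) / 0.224286 = 1.502325
d₂ = d₁ − σ√T = 1.502325 − 0.224286 = 1.278039
e^{−rT} = 0.946621
N(d₁) = 0.933493,  N(d₂) = 0.899382
Call price V = S·N(d₁) − K·e^{−rT}·N(d₂) = 174.432584 − 123.040516 = 51.392069
φ(d₁) = (1/√(2π))·e^{−d₁²/2} = 0.129066
Γ = φ(d₁) / (S·σ·√T) = 0.003080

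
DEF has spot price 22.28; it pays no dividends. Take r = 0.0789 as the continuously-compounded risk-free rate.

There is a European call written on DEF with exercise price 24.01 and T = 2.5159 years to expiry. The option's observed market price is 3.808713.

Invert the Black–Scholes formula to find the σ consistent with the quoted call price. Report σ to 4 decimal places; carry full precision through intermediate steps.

sigma = 0.1726

At σ = 0.1726 the Black–Scholes value reproduces the quote:
σ√T = 0.1726·√2.5159 = 0.273771
d₁ = (ln(S/K) + (r+σ²/2)T) / (σ√T) = (ln(22.28/24.01) + (0.0789+0.1726²/2)·2.5159) / 0.273771 = (-0.074781 + 0.235980) / 0.273771 = 0.588809
d₂ = d₁ − σ√T = 0.588809 − 0.273771 = 0.315038
e^{−rT} = 0.819956
N(d₁) = 0.722005,  N(d₂) = 0.623634
V = S·N(d₁) − K·e^{−rT}·N(d₂) = 16.086277 − 12.277564 = 3.808713 (the observed quote) — the price is monotone increasing in volatility, hence this σ is the only solution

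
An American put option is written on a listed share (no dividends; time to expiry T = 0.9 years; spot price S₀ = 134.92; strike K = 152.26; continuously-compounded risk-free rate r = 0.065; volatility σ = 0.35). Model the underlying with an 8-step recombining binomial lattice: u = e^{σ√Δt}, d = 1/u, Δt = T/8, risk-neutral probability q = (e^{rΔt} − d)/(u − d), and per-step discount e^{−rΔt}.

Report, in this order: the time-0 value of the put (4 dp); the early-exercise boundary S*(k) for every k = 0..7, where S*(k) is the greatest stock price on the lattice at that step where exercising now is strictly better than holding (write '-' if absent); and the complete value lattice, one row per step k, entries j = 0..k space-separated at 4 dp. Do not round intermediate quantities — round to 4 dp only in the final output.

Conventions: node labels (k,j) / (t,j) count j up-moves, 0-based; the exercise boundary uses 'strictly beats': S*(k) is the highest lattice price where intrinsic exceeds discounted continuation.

price = 25.1479
boundary = - - 106.6865 94.8694 106.6865 94.8694 106.6865 119.9756
tree:
25.1479
34.4003 16.3323
45.5735 23.8137 9.1457
57.3906 33.5803 14.4682 3.9967
67.8988 45.5735 22.1677 7.0377 1.0368
77.2430 57.3906 32.6182 12.1194 2.0967 0.0000
85.5523 67.8988 45.5735 20.2366 4.2401 0.0000 0.0000
92.9412 77.2430 57.3906 32.2844 8.5746 0.0000 0.0000 0.0000
99.5116 85.5523 67.8988 45.5735 17.3400 0.0000 0.0000 0.0000 0.0000

params: Δt=0.11250 u=1.12456 d=0.88924 q=0.50187 e^(-rΔt)=0.99271
t_8 payoffs: 99.5116 85.5523 67.8988 45.5735 17.3400 0.0000 0.0000 0.0000 0.0000
t_7: node(7,0) S=59.3188 payoff=92.9412 vs cont=91.8318 → 92.9412 [stop]  node(7,1) S=75.0170 payoff=77.2430 vs cont=76.1337 → 77.2430 [stop]  node(7,2) S=94.8694 payoff=57.3906 vs cont=56.2813 → 57.3906 [stop]  node(7,3) S=119.9756 payoff=32.2844 vs cont=31.1751 → 32.2844 [stop]  node(7,4) S=151.7259 payoff=0.5341 vs cont=8.5746 → 8.5746 [wait]  node(7,5) S=191.8786 payoff=0.0000 vs cont=0.0000 → 0.0000 [wait]  node(7,6) S=242.6572 payoff=0.0000 vs cont=0.0000 → 0.0000 [wait]  node(7,7) S=306.8739 payoff=0.0000 vs cont=0.0000 → 0.0000 [wait]  ⇒ S*(7)=119.9756
t_6: node(6,0) S=66.7077 payoff=85.5523 vs cont=84.4429 → 85.5523 [stop]  node(6,1) S=84.3612 payoff=67.8988 vs cont=66.7894 → 67.8988 [stop]  node(6,2) S=106.6865 payoff=45.5735 vs cont=44.4641 → 45.5735 [stop]  node(6,3) S=134.9200 payoff=17.3400 vs cont=20.2366 → 20.2366 [wait]  node(6,4) S=170.6252 payoff=0.0000 vs cont=4.2401 → 4.2401 [wait]  node(6,5) S=215.7793 payoff=0.0000 vs cont=0.0000 → 0.0000 [wait]  node(6,6) S=272.8831 payoff=0.0000 vs cont=0.0000 → 0.0000 [wait]  ⇒ S*(6)=106.6865
t_5: node(5,0) S=75.0170 payoff=77.2430 vs cont=76.1337 → 77.2430 [stop]  node(5,1) S=94.8694 payoff=57.3906 vs cont=56.2813 → 57.3906 [stop]  node(5,2) S=119.9756 payoff=32.2844 vs cont=32.6182 → 32.6182 [wait]  node(5,3) S=151.7259 payoff=0.5341 vs cont=12.1194 → 12.1194 [wait]  node(5,4) S=191.8786 payoff=0.0000 vs cont=2.0967 → 2.0967 [wait]  node(5,5) S=242.6572 payoff=0.0000 vs cont=0.0000 → 0.0000 [wait]  ⇒ S*(5)=94.8694
t_4: node(4,0) S=84.3612 payoff=67.8988 vs cont=66.7894 → 67.8988 [stop]  node(4,1) S=106.6865 payoff=45.5735 vs cont=44.6304 → 45.5735 [stop]  node(4,2) S=134.9200 payoff=17.3400 vs cont=22.1677 → 22.1677 [wait]  node(4,3) S=170.6252 payoff=0.0000 vs cont=7.0377 → 7.0377 [wait]  node(4,4) S=215.7793 payoff=0.0000 vs cont=1.0368 → 1.0368 [wait]  ⇒ S*(4)=106.6865
t_3: node(3,0) S=94.8694 payoff=57.3906 vs cont=56.2813 → 57.3906 [stop]  node(3,1) S=119.9756 payoff=32.2844 vs cont=33.5803 → 33.5803 [wait]  node(3,2) S=151.7259 payoff=0.5341 vs cont=14.4682 → 14.4682 [wait]  node(3,3) S=191.8786 payoff=0.0000 vs cont=3.9967 → 3.9967 [wait]  ⇒ S*(3)=94.8694
t_2: node(2,0) S=106.6865 payoff=45.5735 vs cont=45.1098 → 45.5735 [stop]  node(2,1) S=134.9200 payoff=17.3400 vs cont=23.8137 → 23.8137 [wait]  node(2,2) S=170.6252 payoff=0.0000 vs cont=9.1457 → 9.1457 [wait]  ⇒ S*(2)=106.6865
t_1: node(1,0) S=119.9756 payoff=32.2844 vs cont=34.4003 → 34.4003 [wait]  node(1,1) S=151.7259 payoff=0.5341 vs cont=16.3323 → 16.3323 [wait]  ⇒ S*(1)=-
t_0: node(0,0) S=134.9200 payoff=17.3400 vs cont=25.1479 → 25.1479 [wait]  ⇒ S*(0)=-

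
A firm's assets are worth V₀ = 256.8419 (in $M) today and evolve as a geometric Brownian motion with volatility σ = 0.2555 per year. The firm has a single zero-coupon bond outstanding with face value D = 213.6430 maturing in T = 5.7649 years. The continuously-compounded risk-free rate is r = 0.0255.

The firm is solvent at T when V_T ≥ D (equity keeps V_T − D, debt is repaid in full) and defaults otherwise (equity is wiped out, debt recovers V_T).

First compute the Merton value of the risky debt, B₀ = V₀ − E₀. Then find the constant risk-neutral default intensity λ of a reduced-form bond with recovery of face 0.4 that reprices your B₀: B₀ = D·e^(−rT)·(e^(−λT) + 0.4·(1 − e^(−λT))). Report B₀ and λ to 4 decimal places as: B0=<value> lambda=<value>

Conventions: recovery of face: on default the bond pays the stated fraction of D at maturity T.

B0=160.2291 lambda=0.0428

With assets at 256.8419 and a single debt payment of 213.6430 at 5.7649 years:
d₁ = [ln(V₀/D) + (r + σ²/2)T] / (σ√T)
   = [ln(256.8419/213.6430) + (0.0255 + 0.5·0.2555²)·5.7649] / (0.2555·√5.7649)
   = [0.184154 + 0.335172] / 0.613461 = 0.846552
d₂ = d₁ − σ√T = 0.846552 − 0.613461 = 0.233091
N(d₁) = 0.801378,  N(d₂) = 0.592155,  e^(−rT) = 0.863290
E₀ = V₀·N(d₁) − D·e^(−rT)·N(d₂)
   = 256.8419·0.801378 − 213.6430·0.863290·0.592155 = 96.612805
B₀ = V₀ − E₀ = 256.8419 − 96.612805 = 160.229095
e^(−λT) = (B₀·e^(rT)/D − 0.4)/(1 − 0.4) = (160.2291·1.158360/213.6430 − 0.4)/0.6 = 0.78125449
λ = −ln(0.78125449)/5.7649 = 0.042820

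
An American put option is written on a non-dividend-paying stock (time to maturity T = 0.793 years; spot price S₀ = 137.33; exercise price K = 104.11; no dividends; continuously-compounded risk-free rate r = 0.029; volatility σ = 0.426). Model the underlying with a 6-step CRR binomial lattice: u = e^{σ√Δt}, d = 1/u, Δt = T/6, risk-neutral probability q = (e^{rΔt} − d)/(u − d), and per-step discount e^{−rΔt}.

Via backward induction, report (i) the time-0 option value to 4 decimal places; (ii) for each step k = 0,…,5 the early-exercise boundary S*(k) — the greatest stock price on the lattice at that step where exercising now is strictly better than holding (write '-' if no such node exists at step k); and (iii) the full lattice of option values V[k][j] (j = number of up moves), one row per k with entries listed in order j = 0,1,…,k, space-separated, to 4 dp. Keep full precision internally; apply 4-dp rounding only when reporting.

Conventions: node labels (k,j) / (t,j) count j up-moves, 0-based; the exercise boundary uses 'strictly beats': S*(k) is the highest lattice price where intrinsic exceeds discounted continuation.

Δt=0.13217, u=1.16751, d=0.85653, q=0.47371, disc=e^(-rΔt)=0.99617
k=6 terminal: V=max(K-S,0) → 49.8840 30.1960 3.3598 0.0000 0.0000 0.0000 0.0000
k=5: j=0 S=63.3092 intr=40.8008 cont=40.4025 V=40.8008[EX]; j=1 S=86.2951 intr=17.8149 cont=17.4166 V=17.8149[EX]; j=2 S=117.6266 intr=0.0000 cont=1.7615 V=1.7615[hold]; j=3 S=160.3338 intr=0.0000 cont=0.0000 V=0.0000[hold]; j=4 S=218.5468 intr=0.0000 cont=0.0000 V=0.0000[hold]; j=5 S=297.8955 intr=0.0000 cont=0.0000 V=0.0000[hold]  S*(5)=86.2951
k=4: j=0 S=73.9140 intr=30.1960 cont=29.7977 V=30.1960[EX]; j=1 S=100.7502 intr=3.3598 cont=10.1712 V=10.1712[hold]; j=2 S=137.3300 intr=0.0000 cont=0.9235 V=0.9235[hold]; j=3 S=187.1909 intr=0.0000 cont=0.0000 V=0.0000[hold]; j=4 S=255.1551 intr=0.0000 cont=0.0000 V=0.0000[hold]  S*(4)=73.9140
k=3: j=0 S=86.2951 intr=17.8149 cont=20.6309 V=20.6309[hold]; j=1 S=117.6266 intr=0.0000 cont=5.7683 V=5.7683[hold]; j=2 S=160.3338 intr=0.0000 cont=0.4842 V=0.4842[hold]; j=3 S=218.5468 intr=0.0000 cont=0.0000 V=0.0000[hold]  S*(3)=-
k=2: j=0 S=100.7502 intr=3.3598 cont=13.5384 V=13.5384[hold]; j=1 S=137.3300 intr=0.0000 cont=3.2527 V=3.2527[hold]; j=2 S=187.1909 intr=0.0000 cont=0.2538 V=0.2538[hold]  S*(2)=-
k=1: j=0 S=117.6266 intr=0.0000 cont=8.6328 V=8.6328[hold]; j=1 S=160.3338 intr=0.0000 cont=1.8251 V=1.8251[hold]  S*(1)=-
k=0: j=0 S=137.3300 intr=0.0000 cont=5.3873 V=5.3873[hold]  S*(0)=-

price = 5.3873
boundary = - - - - 73.9140 86.2951
tree:
5.3873
8.6328 1.8251
13.5384 3.2527 0.2538
20.6309 5.7683 0.4842 0.0000
30.1960 10.1712 0.9235 0.0000 0.0000
40.8008 17.8149 1.7615 0.0000 0.0000 0.0000
49.8840 30.1960 3.3598 0.0000 0.0000 0.0000 0.0000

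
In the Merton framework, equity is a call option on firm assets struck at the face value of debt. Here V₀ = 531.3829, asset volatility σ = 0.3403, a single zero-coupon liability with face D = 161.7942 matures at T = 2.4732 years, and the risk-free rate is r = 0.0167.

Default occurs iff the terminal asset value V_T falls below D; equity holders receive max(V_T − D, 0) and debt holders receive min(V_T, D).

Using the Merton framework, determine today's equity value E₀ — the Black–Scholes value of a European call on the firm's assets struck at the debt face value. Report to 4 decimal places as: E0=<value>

Apply the equity-as-call identities (strike 161.7942, horizon 2.4732 years):
d₁ = [ln(V₀/D) + (r + σ²/2)T] / (σ√T)
   = [ln(531.3829/161.7942) + (0.0167 + 0.5·0.3403²)·2.4732] / (0.3403·√2.4732)
   = [1.189158 + 0.184506] / 0.535170 = 2.566781
d₂ = d₁ − σ√T = 2.566781 − 0.535170 = 2.031611
N(d₁) = 0.994868,  N(d₂) = 0.978903,  e^(−rT) = 0.959539
E₀ = V₀·N(d₁) − D·e^(−rT)·N(d₂)
   = 531.3829·0.994868 − 161.7942·0.959539·0.978903 = 376.683008

E0=376.6830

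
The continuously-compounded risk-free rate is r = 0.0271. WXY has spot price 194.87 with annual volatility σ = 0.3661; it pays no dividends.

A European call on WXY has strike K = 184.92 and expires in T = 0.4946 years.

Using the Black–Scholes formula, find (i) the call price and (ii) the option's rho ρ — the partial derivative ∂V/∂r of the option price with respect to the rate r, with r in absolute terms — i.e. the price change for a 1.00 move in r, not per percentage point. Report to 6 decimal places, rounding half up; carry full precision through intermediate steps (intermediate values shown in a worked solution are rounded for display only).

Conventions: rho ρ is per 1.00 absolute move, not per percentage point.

σ√T = 0.3661·√0.4946 = 0.257470
d₁ = (ln(S/K) + (r+σ²/2)T) / (σ√T) = (ln(194.87/184.92) + (0.0271+0.3661²/2)·0.4946) / 0.257470 = (0.052409 + 0.046549) / 0.257470 = 0.384349
d₂ = d₁ − σ√T = 0.384349 − 0.257470 = 0.126879
e^{−rT} = 0.986686
N(d₁) = 0.649640,  N(d₂) = 0.550482
Call price V = S·N(d₁) − K·e^{−rT}·N(d₂) = 126.595390 − 100.439809 = 26.155581
ρ = K·T·e^{−rT}·N(d₂) = 49.677529

price = 26.155581
ρ = 49.677529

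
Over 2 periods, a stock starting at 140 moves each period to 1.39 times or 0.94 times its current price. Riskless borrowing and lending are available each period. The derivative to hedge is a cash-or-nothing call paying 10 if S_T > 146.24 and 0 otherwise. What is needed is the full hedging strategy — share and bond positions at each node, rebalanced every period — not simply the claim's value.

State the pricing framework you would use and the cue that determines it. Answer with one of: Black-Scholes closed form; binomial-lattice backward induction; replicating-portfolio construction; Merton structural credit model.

framework: replicating-portfolio construction

Key observation: a price alone would not answer the question — the per-node share/bond construction on the spot-140, 1.39/0.94 tree is required, and only the replicating-portfolio method yields it.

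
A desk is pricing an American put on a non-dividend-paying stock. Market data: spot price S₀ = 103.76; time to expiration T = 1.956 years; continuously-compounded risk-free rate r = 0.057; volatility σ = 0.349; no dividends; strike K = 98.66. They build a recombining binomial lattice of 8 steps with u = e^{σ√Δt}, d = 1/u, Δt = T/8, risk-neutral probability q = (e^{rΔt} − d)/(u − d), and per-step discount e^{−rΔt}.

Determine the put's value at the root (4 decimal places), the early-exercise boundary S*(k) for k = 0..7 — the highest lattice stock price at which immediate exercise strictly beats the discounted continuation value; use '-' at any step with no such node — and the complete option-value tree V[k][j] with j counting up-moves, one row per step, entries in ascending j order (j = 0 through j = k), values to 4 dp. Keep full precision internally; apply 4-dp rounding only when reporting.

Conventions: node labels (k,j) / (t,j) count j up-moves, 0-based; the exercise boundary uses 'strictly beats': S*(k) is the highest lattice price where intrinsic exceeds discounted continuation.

params: Δt=0.24450 u=1.18835 d=0.84150 q=0.49743 e^(-rΔt)=0.98616
t_8 payoffs: 72.5708 61.8171 46.6310 25.1853 0.0000 0.0000 0.0000 0.0000 0.0000
t_7: node(7,0) S=31.0032 payoff=67.6568 vs cont=66.2913 → 67.6568 [stop]  node(7,1) S=43.7824 payoff=54.8776 vs cont=53.5122 → 54.8776 [stop]  node(7,2) S=61.8289 payoff=36.8311 vs cont=35.4657 → 36.8311 [stop]  node(7,3) S=87.3140 payoff=11.3460 vs cont=12.4823 → 12.4823 [wait]  node(7,4) S=123.3037 payoff=0.0000 vs cont=0.0000 → 0.0000 [wait]  node(7,5) S=174.1279 payoff=0.0000 vs cont=0.0000 → 0.0000 [wait]  node(7,6) S=245.9012 payoff=0.0000 vs cont=0.0000 → 0.0000 [wait]  node(7,7) S=347.2584 payoff=0.0000 vs cont=0.0000 → 0.0000 [wait]  ⇒ S*(7)=61.8289
t_6: node(6,0) S=36.8429 payoff=61.8171 vs cont=60.4517 → 61.8171 [stop]  node(6,1) S=52.0290 payoff=46.6310 vs cont=45.2656 → 46.6310 [stop]  node(6,2) S=73.4747 payoff=25.1853 vs cont=24.3773 → 25.1853 [stop]  node(6,3) S=103.7600 payoff=0.0000 vs cont=6.1865 → 6.1865 [wait]  node(6,4) S=146.5285 payoff=0.0000 vs cont=0.0000 → 0.0000 [wait]  node(6,5) S=206.9257 payoff=0.0000 vs cont=0.0000 → 0.0000 [wait]  node(6,6) S=292.2178 payoff=0.0000 vs cont=0.0000 → 0.0000 [wait]  ⇒ S*(6)=73.4747
t_5: node(5,0) S=43.7824 payoff=54.8776 vs cont=53.5122 → 54.8776 [stop]  node(5,1) S=61.8289 payoff=36.8311 vs cont=35.4657 → 36.8311 [stop]  node(5,2) S=87.3140 payoff=11.3460 vs cont=15.5171 → 15.5171 [wait]  node(5,3) S=123.3037 payoff=0.0000 vs cont=3.0661 → 3.0661 [wait]  node(5,4) S=174.1279 payoff=0.0000 vs cont=0.0000 → 0.0000 [wait]  node(5,5) S=245.9012 payoff=0.0000 vs cont=0.0000 → 0.0000 [wait]  ⇒ S*(5)=61.8289
t_4: node(4,0) S=52.0290 payoff=46.6310 vs cont=45.2656 → 46.6310 [stop]  node(4,1) S=73.4747 payoff=25.1853 vs cont=25.8659 → 25.8659 [wait]  node(4,2) S=103.7600 payoff=0.0000 vs cont=9.1946 → 9.1946 [wait]  node(4,3) S=146.5285 payoff=0.0000 vs cont=1.5196 → 1.5196 [wait]  node(4,4) S=206.9257 payoff=0.0000 vs cont=0.0000 → 0.0000 [wait]  ⇒ S*(4)=52.0290
t_3: node(3,0) S=61.8289 payoff=36.8311 vs cont=35.7995 → 36.8311 [stop]  node(3,1) S=87.3140 payoff=11.3460 vs cont=17.3300 → 17.3300 [wait]  node(3,2) S=123.3037 payoff=0.0000 vs cont=5.3025 → 5.3025 [wait]  node(3,3) S=174.1279 payoff=0.0000 vs cont=0.7532 → 0.7532 [wait]  ⇒ S*(3)=61.8289
t_2: node(2,0) S=73.4747 payoff=25.1853 vs cont=26.7553 → 26.7553 [wait]  node(2,1) S=103.7600 payoff=0.0000 vs cont=11.1902 → 11.1902 [wait]  node(2,2) S=146.5285 payoff=0.0000 vs cont=2.9975 → 2.9975 [wait]  ⇒ S*(2)=-
t_1: node(1,0) S=87.3140 payoff=11.3460 vs cont=18.7497 → 18.7497 [wait]  node(1,1) S=123.3037 payoff=0.0000 vs cont=7.0164 → 7.0164 [wait]  ⇒ S*(1)=-
t_0: node(0,0) S=103.7600 payoff=0.0000 vs cont=12.7345 → 12.7345 [wait]  ⇒ S*(0)=-

price = 12.7345
boundary = - - - 61.8289 52.0290 61.8289 73.4747 61.8289
tree:
12.7345
18.7497 7.0164
26.7553 11.1902 2.9975
36.8311 17.3300 5.3025 0.7532
46.6310 25.8659 9.1946 1.5196 0.0000
54.8776 36.8311 15.5171 3.0661 0.0000 0.0000
61.8171 46.6310 25.1853 6.1865 0.0000 0.0000 0.0000
67.6568 54.8776 36.8311 12.4823 0.0000 0.0000 0.0000 0.0000
72.5708 61.8171 46.6310 25.1853 0.0000 0.0000 0.0000 0.0000 0.0000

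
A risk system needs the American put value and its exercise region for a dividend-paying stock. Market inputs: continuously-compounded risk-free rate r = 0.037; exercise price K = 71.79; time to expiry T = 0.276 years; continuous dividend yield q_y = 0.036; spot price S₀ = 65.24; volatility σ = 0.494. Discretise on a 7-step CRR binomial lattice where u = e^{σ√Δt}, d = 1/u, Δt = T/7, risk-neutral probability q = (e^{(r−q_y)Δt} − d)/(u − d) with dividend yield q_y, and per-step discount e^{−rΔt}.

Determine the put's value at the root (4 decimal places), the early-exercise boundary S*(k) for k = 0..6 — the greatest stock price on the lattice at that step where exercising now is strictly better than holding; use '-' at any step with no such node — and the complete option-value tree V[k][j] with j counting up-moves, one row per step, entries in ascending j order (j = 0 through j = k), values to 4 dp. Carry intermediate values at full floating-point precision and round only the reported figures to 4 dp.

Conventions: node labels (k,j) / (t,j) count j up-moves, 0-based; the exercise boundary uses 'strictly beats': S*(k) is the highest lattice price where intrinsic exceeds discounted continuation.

price = 10.5196
boundary = - - - 48.6085 53.6182 48.6085 53.6182
tree:
10.5196
14.2121 6.4822
18.5222 9.5051 3.1702
23.1815 13.4436 5.1935 0.9500
27.7232 18.1718 8.2735 1.8146 0.0000
31.8406 23.1815 12.6584 3.4661 0.0000 0.0000
35.5732 27.7232 18.1718 6.6205 0.0000 0.0000 0.0000
38.9571 31.8406 23.1815 12.6457 0.0000 0.0000 0.0000 0.0000

Δt=0.03943, u=1.10306, d=0.90657, q=0.47570, disc=e^(-rΔt)=0.99854
k=7 terminal: V=max(K-S,0) → 38.9571 31.8406 23.1815 12.6457 0.0000 0.0000 0.0000 0.0000
k=6: j=0 S=36.2168 intr=35.5732 cont=35.5199 V=35.5732[EX]; j=1 S=44.0668 intr=27.7232 cont=27.6811 V=27.7232[EX]; j=2 S=53.6182 intr=18.1718 cont=18.1432 V=18.1718[EX]; j=3 S=65.2400 intr=6.5500 cont=6.6205 V=6.6205[hold]; j=4 S=79.3808 intr=0.0000 cont=0.0000 V=0.0000[hold]; j=5 S=96.5866 intr=0.0000 cont=0.0000 V=0.0000[hold]; j=6 S=117.5217 intr=0.0000 cont=0.0000 V=0.0000[hold]  S*(6)=53.6182
k=5: j=0 S=39.9494 intr=31.8406 cont=31.7926 V=31.8406[EX]; j=1 S=48.6085 intr=23.1815 cont=23.1458 V=23.1815[EX]; j=2 S=59.1443 intr=12.6457 cont=12.6584 V=12.6584[hold]; j=3 S=71.9639 intr=0.0000 cont=3.4661 V=3.4661[hold]; j=4 S=87.5621 intr=0.0000 cont=0.0000 V=0.0000[hold]; j=5 S=106.5412 intr=0.0000 cont=0.0000 V=0.0000[hold]  S*(5)=48.6085
k=4: j=0 S=44.0668 intr=27.7232 cont=27.6811 V=27.7232[EX]; j=1 S=53.6182 intr=18.1718 cont=18.1492 V=18.1718[EX]; j=2 S=65.2400 intr=6.5500 cont=8.2735 V=8.2735[hold]; j=3 S=79.3808 intr=0.0000 cont=1.8146 V=1.8146[hold]; j=4 S=96.5866 intr=0.0000 cont=0.0000 V=0.0000[hold]  S*(4)=53.6182
k=3: j=0 S=48.6085 intr=23.1815 cont=23.1458 V=23.1815[EX]; j=1 S=59.1443 intr=12.6457 cont=13.4436 V=13.4436[hold]; j=2 S=71.9639 intr=0.0000 cont=5.1935 V=5.1935[hold]; j=3 S=87.5621 intr=0.0000 cont=0.9500 V=0.9500[hold]  S*(3)=48.6085
k=2: j=0 S=53.6182 intr=18.1718 cont=18.5222 V=18.5222[hold]; j=1 S=65.2400 intr=6.5500 cont=9.5051 V=9.5051[hold]; j=2 S=79.3808 intr=0.0000 cont=3.1702 V=3.1702[hold]  S*(2)=-
k=1: j=0 S=59.1443 intr=12.6457 cont=14.2121 V=14.2121[hold]; j=1 S=71.9639 intr=0.0000 cont=6.4822 V=6.4822[hold]  S*(1)=-
k=0: j=0 S=65.2400 intr=6.5500 cont=10.5196 V=10.5196[hold]  S*(0)=-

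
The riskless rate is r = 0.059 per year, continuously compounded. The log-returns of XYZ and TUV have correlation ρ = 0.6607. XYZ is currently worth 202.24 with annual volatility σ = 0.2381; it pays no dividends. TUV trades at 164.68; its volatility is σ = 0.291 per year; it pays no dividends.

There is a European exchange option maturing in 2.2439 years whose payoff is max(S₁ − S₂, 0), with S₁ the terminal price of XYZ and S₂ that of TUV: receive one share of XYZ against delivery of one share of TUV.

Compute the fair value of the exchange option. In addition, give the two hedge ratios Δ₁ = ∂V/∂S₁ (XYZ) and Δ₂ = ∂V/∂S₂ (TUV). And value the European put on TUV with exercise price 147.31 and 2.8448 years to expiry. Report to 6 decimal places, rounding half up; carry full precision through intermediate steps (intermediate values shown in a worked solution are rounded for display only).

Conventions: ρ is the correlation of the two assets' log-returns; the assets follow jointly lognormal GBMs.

σ_eff = √(σ₁² + σ₂² − 2ρσ₁σ₂) = √(0.2381² + 0.291² − 2·0.6607·0.2381·0.291) = 0.223196
d₁ = (ln(S₁/S₂) + (q₂ − q₁ + σ_eff²/2)T) / (σ_eff√T) = (ln(202.24/164.68) + (0.0 − 0.0 + 0.024908)·2.2439) / 0.334340 = 0.781666
d₂ = d₁ − σ_eff√T = 0.781666 − 0.334340 = 0.447326
N(d₁) = 0.782795,  N(d₂) = 0.672680
V = S₁·e^{−q₁T}·N(d₁) − S₂·e^{−q₂T}·N(d₂) = 158.312391 − 110.776959 = 47.535432
Δ₁ = e^{−q₁T}·N(d₁) = 0.782795;  Δ₂ = −e^{−q₂T}·N(d₂) = -0.672680
[vanilla: TUV put K=147.31]
σ√T = 0.291·√2.8448 = 0.490816
d₁ = (ln(S/K) + (r+σ²/2)T) / (σ√T) = (ln(164.68/147.31) + (0.059+0.291²/2)·2.8448) / 0.490816 = (0.111465 + 0.288293) / 0.490816 = 0.814477
d₂ = d₁ − σ√T = 0.814477 − 0.490816 = 0.323661
e^{−rT} = 0.845486
N(−d₁) = 0.207686,  N(−d₂) = 0.373097
price = K·e^{−rT}·N(−d₂) − S·N(−d₁) = 46.468764 − 34.201713 = 12.267052

exchange price = 47.535432
Δ1 = 0.782795
Δ2 = -0.672680
price(TUV put K=147.31) = 12.267052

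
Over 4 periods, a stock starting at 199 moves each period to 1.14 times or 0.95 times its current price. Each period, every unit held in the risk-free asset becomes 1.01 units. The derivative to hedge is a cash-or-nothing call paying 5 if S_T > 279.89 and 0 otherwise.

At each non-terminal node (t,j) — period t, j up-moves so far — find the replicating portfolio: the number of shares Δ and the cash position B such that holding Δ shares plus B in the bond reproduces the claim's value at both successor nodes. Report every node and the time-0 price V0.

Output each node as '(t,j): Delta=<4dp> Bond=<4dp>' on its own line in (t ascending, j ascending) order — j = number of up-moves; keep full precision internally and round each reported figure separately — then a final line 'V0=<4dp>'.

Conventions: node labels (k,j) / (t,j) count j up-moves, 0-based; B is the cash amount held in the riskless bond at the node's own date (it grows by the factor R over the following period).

(0,0): Delta=0.0263 Bond=-4.7664
(1,0): Delta=0.0136 Bond=-2.4198
(1,1): Delta=0.0491 Bond=-10.0016
(2,0): Delta=0.0000 Bond=0.0000
(2,1): Delta=0.0382 Bond=-7.7392
(2,2): Delta=0.0689 Bond=-15.2204
(3,0): Delta=0.0000 Bond=0.0000
(3,1): Delta=0.0000 Bond=0.0000
(3,2): Delta=0.1071 Bond=-24.7525
(3,3): Delta=0.0000 Bond=4.9505
V0=0.4619

No-arbitrage ⇒ martingale measure with p* = (R−d)/(u−d) = 0.3158.
At maturity the claim pays: V(4,0)=0.0000, V(4,1)=0.0000, V(4,2)=0.0000, V(4,3)=5.0000, V(4,4)=5.0000
Node (3,0) S=170.6176: V=(p*·0.0000+(1−p*)·0.0000)/1.01=0.0000; Δ=(0.0000−0.0000)/(194.5041−162.0867)=0.0000; B=V−Δ·S=0.0000
Node (3,1) S=204.7411: V=(p*·0.0000+(1−p*)·0.0000)/1.01=0.0000; Δ=(0.0000−0.0000)/(233.4049−194.5041)=0.0000; B=V−Δ·S=0.0000
Node (3,2) S=245.6894: V=(p*·5.0000+(1−p*)·0.0000)/1.01=1.5633; Δ=(5.0000−0.0000)/(280.0859−233.4049)=0.1071; B=V−Δ·S=-24.7525
Node (3,3) S=294.8273: V=(p*·5.0000+(1−p*)·5.0000)/1.01=4.9505; Δ=(5.0000−5.0000)/(336.1031−280.0859)=0.0000; B=V−Δ·S=4.9505
Node (2,0) S=179.5975: V=(p*·0.0000+(1−p*)·0.0000)/1.01=0.0000; Δ=(0.0000−0.0000)/(204.7411−170.6176)=0.0000; B=V−Δ·S=0.0000
Node (2,1) S=215.5170: V=(p*·1.5633+(1−p*)·0.0000)/1.01=0.4888; Δ=(1.5633−0.0000)/(245.6894−204.7411)=0.0382; B=V−Δ·S=-7.7392
Node (2,2) S=258.6204: V=(p*·4.9505+(1−p*)·1.5633)/1.01=2.6069; Δ=(4.9505−1.5633)/(294.8273−245.6894)=0.0689; B=V−Δ·S=-15.2204
Node (1,0) S=189.0500: V=(p*·0.4888+(1−p*)·0.0000)/1.01=0.1528; Δ=(0.4888−0.0000)/(215.5170−179.5975)=0.0136; B=V−Δ·S=-2.4198
Node (1,1) S=226.8600: V=(p*·2.6069+(1−p*)·0.4888)/1.01=1.1462; Δ=(2.6069−0.4888)/(258.6204−215.5170)=0.0491; B=V−Δ·S=-10.0016
Node (0,0) S=199.0000: V=(p*·1.1462+(1−p*)·0.1528)/1.01=0.4619; Δ=(1.1462−0.1528)/(226.8600−189.0500)=0.0263; B=V−Δ·S=-4.7664
Verification: the root portfolio costs Δ(0,0)·S0 + B(0,0) = 0.4619, matching V0.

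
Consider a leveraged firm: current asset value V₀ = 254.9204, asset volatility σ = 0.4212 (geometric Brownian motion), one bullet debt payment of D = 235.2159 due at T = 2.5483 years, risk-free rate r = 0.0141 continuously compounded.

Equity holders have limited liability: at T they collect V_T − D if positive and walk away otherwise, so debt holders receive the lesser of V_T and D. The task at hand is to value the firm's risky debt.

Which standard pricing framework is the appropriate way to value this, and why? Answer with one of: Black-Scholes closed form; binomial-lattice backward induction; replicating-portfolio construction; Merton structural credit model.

Key observation: the data describe a firm's assets (V₀ = 254.9204, GBM) and a single zero-coupon debt of face 235.2159, so credit quantities follow from equity-as-call in the structural model.

framework: Merton structural credit model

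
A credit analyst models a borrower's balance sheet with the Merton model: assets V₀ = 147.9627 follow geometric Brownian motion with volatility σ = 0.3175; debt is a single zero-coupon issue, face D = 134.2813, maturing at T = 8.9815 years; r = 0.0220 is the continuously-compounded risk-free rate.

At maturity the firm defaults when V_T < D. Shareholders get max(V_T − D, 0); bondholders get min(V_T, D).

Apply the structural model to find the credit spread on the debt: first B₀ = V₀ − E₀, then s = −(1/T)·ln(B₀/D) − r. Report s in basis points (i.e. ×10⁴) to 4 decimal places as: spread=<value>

spread=359.3079

Equity is a call on the firm's assets struck at D = 134.2813:
d₁ = [ln(V₀/D) + (r + σ²/2)T] / (σ√T)
   = [ln(147.9627/134.2813) + (0.0220 + 0.5·0.3175²)·8.9815] / (0.3175·√8.9815)
   = [0.097023 + 0.650289] / 0.951521 = 0.785387
d₂ = d₁ − σ√T = 0.785387 − 0.951521 = -0.166133
N(d₁) = 0.783887,  N(d₂) = 0.434026,  e^(−rT) = 0.820704
E₀ = V₀·N(d₁) − D·e^(−rT)·N(d₂)
   = 147.9627·0.783887 − 134.2813·0.820704·0.434026 = 68.154082
B₀ = V₀ − E₀ = 147.9627 − 68.154082 = 79.808618
spread = −(1/T)·ln(B₀/D) − r = −(1/8.9815)·ln(79.808618/134.2813) − 0.0220 = 0.03593079
in basis points: 0.03593079 × 10⁴ = 359.3079 bp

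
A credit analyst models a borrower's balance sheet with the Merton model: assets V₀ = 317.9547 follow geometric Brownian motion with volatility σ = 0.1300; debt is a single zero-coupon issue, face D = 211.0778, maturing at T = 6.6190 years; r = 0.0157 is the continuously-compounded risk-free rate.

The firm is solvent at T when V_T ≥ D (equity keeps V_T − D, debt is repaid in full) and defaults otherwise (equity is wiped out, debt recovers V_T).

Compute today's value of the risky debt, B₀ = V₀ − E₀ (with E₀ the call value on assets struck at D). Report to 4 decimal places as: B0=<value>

B0=188.0451

With assets at 317.9547 and a single debt payment of 211.0778 at 6.6190 years:
d₁ = [ln(V₀/D) + (r + σ²/2)T] / (σ√T)
   = [ln(317.9547/211.0778) + (0.0157 + 0.5·0.1300²)·6.6190] / (0.1300·√6.6190)
   = [0.409682 + 0.159849] / 0.334456 = 1.702856
d₂ = d₁ − σ√T = 1.702856 − 0.334456 = 1.368399
N(d₁) = 0.955702,  N(d₂) = 0.914406,  e^(−rT) = 0.901299
E₀ = V₀·N(d₁) − D·e^(−rT)·N(d₂)
   = 317.9547·0.955702 − 211.0778·0.901299·0.914406 = 129.909573
B₀ = V₀ − E₀ = 317.9547 − 129.909573 = 188.045127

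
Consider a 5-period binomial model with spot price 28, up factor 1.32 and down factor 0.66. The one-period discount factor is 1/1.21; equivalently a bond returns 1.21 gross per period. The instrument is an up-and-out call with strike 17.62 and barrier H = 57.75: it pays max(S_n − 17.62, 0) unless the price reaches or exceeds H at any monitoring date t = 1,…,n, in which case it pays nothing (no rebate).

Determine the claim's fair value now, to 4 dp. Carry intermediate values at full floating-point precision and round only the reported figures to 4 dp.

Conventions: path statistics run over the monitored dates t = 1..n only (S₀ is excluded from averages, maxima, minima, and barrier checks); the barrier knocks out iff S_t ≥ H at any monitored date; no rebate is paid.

With p* = (R−d)/(u−d) = 0.8333, sum probability × payoff across the paths and divide by R^5.
Enumerate all 2^5 = 32 price paths (U = up ×1.32, D = down ×0.66); each path with k up-moves has probability p*^k·(1−p*)^(5−k).
DDDDD: M=18.4800, payoff=0.0000, prob=0.000129
UDDDD: M=36.9600, payoff=0.0000, prob=0.000643
DUDDD: M=24.3936, payoff=0.0000, prob=0.000643
UUDDD: M=48.7872, payoff=0.0000, prob=0.003215
DDUDD: M=18.4800, payoff=0.0000, prob=0.000643
UDUDD: M=36.9600, payoff=0.0000, prob=0.003215
DUUDD: M=32.1996, payoff=0.0000, prob=0.003215
UUUDD: M=64.3991, payoff=0.0000, prob=0.016075
DDDUD: M=18.4800, payoff=0.0000, prob=0.000643
UDDUD: M=36.9600, payoff=0.0000, prob=0.003215
DUDUD: M=24.3936, payoff=0.0000, prob=0.003215
UUDUD: M=48.7872, payoff=10.4322, prob=0.016075
DDUUD: M=21.2517, payoff=0.0000, prob=0.003215
UDUUD: M=42.5034, payoff=10.4322, prob=0.016075
DUUUD: M=42.5034, payoff=10.4322, prob=0.016075
UUUUD: M=85.0068, payoff=0.0000, prob=0.080376
DDDDU: M=18.4800, payoff=0.0000, prob=0.000643
UDDDU: M=36.9600, payoff=0.0000, prob=0.003215
DUDDU: M=24.3936, payoff=0.0000, prob=0.003215
UUDDU: M=48.7872, payoff=10.4322, prob=0.016075
DDUDU: M=18.4800, payoff=0.0000, prob=0.003215
UDUDU: M=36.9600, payoff=10.4322, prob=0.016075
DUUDU: M=32.1996, payoff=10.4322, prob=0.016075
UUUDU: M=64.3991, payoff=0.0000, prob=0.080376
DDDUU: M=18.4800, payoff=0.0000, prob=0.003215
UDDUU: M=36.9600, payoff=10.4322, prob=0.016075
DUDUU: M=28.0522, payoff=10.4322, prob=0.016075
UUDUU: M=56.1045, payoff=38.4845, prob=0.080376
DDUUU: M=28.0522, payoff=10.4322, prob=0.016075
UDUUU: M=56.1045, payoff=38.4845, prob=0.080376
DUUUU: M=56.1045, payoff=38.4845, prob=0.080376
UUUUU: M=112.2090, payoff=0.0000, prob=0.401878
Price = Σ prob·payoff / R^5 = 10.788930 / 2.593742 = 4.1596

price = 4.1596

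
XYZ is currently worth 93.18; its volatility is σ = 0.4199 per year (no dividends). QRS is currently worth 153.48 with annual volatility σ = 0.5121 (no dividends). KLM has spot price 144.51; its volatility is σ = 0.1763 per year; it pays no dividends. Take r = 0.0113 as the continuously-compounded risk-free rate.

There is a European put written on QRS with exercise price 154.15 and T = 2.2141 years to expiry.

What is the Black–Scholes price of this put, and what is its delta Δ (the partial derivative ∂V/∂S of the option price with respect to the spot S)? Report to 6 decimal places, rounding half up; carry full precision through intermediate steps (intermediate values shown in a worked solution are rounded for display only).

σ√T = 0.5121·√2.2141 = 0.761997
d₁ = (ln(S/K) + (r+σ²/2)T) / (σ√T) = (ln(153.48/154.15) + (0.0113+0.5121²/2)·2.2141) / 0.761997 = (-0.004356 + 0.315339) / 0.761997 = 0.408116
d₂ = d₁ − σ√T = 0.408116 − 0.761997 = -0.353881
e^{−rT} = 0.975291
N(−d₁) = 0.341594,  N(−d₂) = 0.638286
Put price V = K·e^{−rT}·N(−d₂) − S·N(−d₁) = 95.960633 − 52.427882 = 43.532751
Δ = −N(−d₁) = -0.341594

price = 43.532751
Δ = -0.341594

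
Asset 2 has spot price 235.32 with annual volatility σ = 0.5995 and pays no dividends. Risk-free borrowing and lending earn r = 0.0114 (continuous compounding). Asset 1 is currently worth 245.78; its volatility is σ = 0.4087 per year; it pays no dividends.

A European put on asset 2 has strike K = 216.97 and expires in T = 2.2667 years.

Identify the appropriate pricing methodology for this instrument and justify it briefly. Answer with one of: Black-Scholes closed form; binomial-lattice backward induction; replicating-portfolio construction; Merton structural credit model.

framework: Black-Scholes closed form

Key observation: a European-exercise option on asset 2 struck at 216.97 — a GBM underlying with constant parameters — admits an analytic price: the data contain no early exercise, no discrete tree, no debt structure.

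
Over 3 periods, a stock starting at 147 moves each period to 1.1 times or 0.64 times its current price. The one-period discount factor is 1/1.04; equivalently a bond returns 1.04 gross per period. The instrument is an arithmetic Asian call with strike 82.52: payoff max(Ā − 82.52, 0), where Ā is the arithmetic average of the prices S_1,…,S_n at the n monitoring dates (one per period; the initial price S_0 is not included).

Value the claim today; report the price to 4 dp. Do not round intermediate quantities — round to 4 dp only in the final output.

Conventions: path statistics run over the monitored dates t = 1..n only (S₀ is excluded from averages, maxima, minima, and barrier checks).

Risk-neutral up-probability p* = (R−d)/(u−d) = (1.04−0.64)/(1.1−0.64) = 0.8696; the claim prices as the p*-weighted sum of path payoffs discounted by R^3.
Enumerate all 2^3 = 8 price paths (U = up ×1.1, D = down ×0.64); each path with k up-moves has probability p*^k·(1−p*)^(3−k).
DDD: Ā=64.2755, payoff=0.0000, prob=0.002219
UDD: Ā=110.4734, payoff=27.9534, prob=0.014794
DUD: Ā=87.9334, payoff=5.4134, prob=0.014794
UUD: Ā=151.1356, payoff=68.6156, prob=0.098627
DDU: Ā=73.5078, payoff=0.0000, prob=0.014794
UDU: Ā=126.3416, payoff=43.8216, prob=0.098627
DUU: Ā=103.8016, payoff=21.2816, prob=0.098627
UUU: Ā=178.4090, payoff=95.8890, prob=0.657516
Price = Σ prob·payoff / R^3 = 76.730550 / 1.124864 = 68.2132

price = 68.2132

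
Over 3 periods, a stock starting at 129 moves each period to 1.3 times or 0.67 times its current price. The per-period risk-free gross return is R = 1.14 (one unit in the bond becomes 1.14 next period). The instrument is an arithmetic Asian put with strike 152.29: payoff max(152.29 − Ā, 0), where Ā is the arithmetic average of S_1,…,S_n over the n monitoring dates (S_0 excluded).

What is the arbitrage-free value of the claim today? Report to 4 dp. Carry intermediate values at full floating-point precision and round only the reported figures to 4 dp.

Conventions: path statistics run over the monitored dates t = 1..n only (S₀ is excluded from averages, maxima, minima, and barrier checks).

price = 11.1957

Set p* = 0.7460 (from d < R < u); the path-dependent value is the discounted p*-expectation over all price paths.
Enumerate all 2^3 = 8 price paths (U = up ×1.3, D = down ×0.67); each path with k up-moves has probability p*^k·(1−p*)^(3−k).
DDD: Ā=61.0455, payoff=91.2445, prob=0.016381
UDD: Ā=118.4465, payoff=33.8435, prob=0.048119
DUD: Ā=91.3565, payoff=60.9335, prob=0.048119
UUD: Ā=177.2589, payoff=0.0000, prob=0.141349
DDU: Ā=73.2062, payoff=79.0838, prob=0.048119
UDU: Ā=142.0419, payoff=10.2481, prob=0.141349
DUU: Ā=114.9519, payoff=37.3381, prob=0.141349
UUU: Ā=223.0410, payoff=0.0000, prob=0.415214
Price = Σ prob·payoff / R^3 = 16.586949 / 1.481544 = 11.1957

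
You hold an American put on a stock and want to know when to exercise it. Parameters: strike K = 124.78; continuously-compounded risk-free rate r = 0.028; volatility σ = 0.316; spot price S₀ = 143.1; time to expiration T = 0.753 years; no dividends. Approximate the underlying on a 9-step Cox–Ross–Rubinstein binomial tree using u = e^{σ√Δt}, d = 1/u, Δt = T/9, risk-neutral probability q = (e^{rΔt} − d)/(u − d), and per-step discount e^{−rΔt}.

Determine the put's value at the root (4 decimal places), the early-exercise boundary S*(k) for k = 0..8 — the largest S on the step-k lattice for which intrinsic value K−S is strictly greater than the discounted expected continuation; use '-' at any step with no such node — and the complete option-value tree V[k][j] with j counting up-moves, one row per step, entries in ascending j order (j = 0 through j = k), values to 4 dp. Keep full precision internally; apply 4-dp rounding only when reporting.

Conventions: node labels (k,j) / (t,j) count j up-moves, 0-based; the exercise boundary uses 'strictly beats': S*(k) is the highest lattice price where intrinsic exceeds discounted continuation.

Δt=0.08367  u=1.09571  d=0.91265  q=0.48998  discount=0.99766
step 9 (expiry): payoffs max(K−S,0) = 61.9199 49.3113 34.1735 15.9994 0.0000 0.0000 0.0000 0.0000 0.0000 0.0000
step 8: (k=8,j=0): S=68.8765, K−S=55.9035, hold=55.6115 ⇒ V=55.9035 exercise | (k=8,j=1): S=82.6919, K−S=42.0881, hold=41.7961 ⇒ V=42.0881 exercise | (k=8,j=2): S=99.2785, K−S=25.5015, hold=25.2095 ⇒ V=25.5015 exercise | (k=8,j=3): S=119.1921, K−S=5.5879, hold=8.1410 ⇒ V=8.1410 continue | (k=8,j=4): S=143.1000, K−S=0.0000, hold=0.0000 ⇒ V=0.0000 continue | (k=8,j=5): S=171.8034, K−S=0.0000, hold=0.0000 ⇒ V=0.0000 continue | (k=8,j=6): S=206.2642, K−S=0.0000, hold=0.0000 ⇒ V=0.0000 continue | (k=8,j=7): S=247.6373, K−S=0.0000, hold=0.0000 ⇒ V=0.0000 continue | (k=8,j=8): S=297.3092, K−S=0.0000, hold=0.0000 ⇒ V=0.0000 continue  boundary S*=99.2785
step 7: (k=7,j=0): S=75.4687, K−S=49.3113, hold=49.0193 ⇒ V=49.3113 exercise | (k=7,j=1): S=90.6065, K−S=34.1735, hold=33.8815 ⇒ V=34.1735 exercise | (k=7,j=2): S=108.7806, K−S=15.9994, hold=16.9555 ⇒ V=16.9555 continue | (k=7,j=3): S=130.6001, K−S=0.0000, hold=4.1424 ⇒ V=4.1424 continue | (k=7,j=4): S=156.7963, K−S=0.0000, hold=0.0000 ⇒ V=0.0000 continue | (k=7,j=5): S=188.2469, K−S=0.0000, hold=0.0000 ⇒ V=0.0000 continue | (k=7,j=6): S=226.0060, K−S=0.0000, hold=0.0000 ⇒ V=0.0000 continue | (k=7,j=7): S=271.3390, K−S=0.0000, hold=0.0000 ⇒ V=0.0000 continue  boundary S*=90.6065
step 6: (k=6,j=0): S=82.6919, K−S=42.0881, hold=41.7961 ⇒ V=42.0881 exercise | (k=6,j=1): S=99.2785, K−S=25.5015, hold=25.6768 ⇒ V=25.6768 continue | (k=6,j=2): S=119.1921, K−S=5.5879, hold=10.6524 ⇒ V=10.6524 continue | (k=6,j=3): S=143.1000, K−S=0.0000, hold=2.1078 ⇒ V=2.1078 continue | (k=6,j=4): S=171.8034, K−S=0.0000, hold=0.0000 ⇒ V=0.0000 continue | (k=6,j=5): S=206.2642, K−S=0.0000, hold=0.0000 ⇒ V=0.0000 continue | (k=6,j=6): S=247.6373, K−S=0.0000, hold=0.0000 ⇒ V=0.0000 continue  boundary S*=82.6919
step 5: (k=5,j=0): S=90.6065, K−S=34.1735, hold=33.9673 ⇒ V=34.1735 exercise | (k=5,j=1): S=108.7806, K−S=15.9994, hold=18.2723 ⇒ V=18.2723 continue | (k=5,j=2): S=130.6001, K−S=0.0000, hold=6.4506 ⇒ V=6.4506 continue | (k=5,j=3): S=156.7963, K−S=0.0000, hold=1.0725 ⇒ V=1.0725 continue | (k=5,j=4): S=188.2469, K−S=0.0000, hold=0.0000 ⇒ V=0.0000 continue | (k=5,j=5): S=226.0060, K−S=0.0000, hold=0.0000 ⇒ V=0.0000 continue  boundary S*=90.6065
step 4: (k=4,j=0): S=99.2785, K−S=25.5015, hold=26.3206 ⇒ V=26.3206 continue | (k=4,j=1): S=119.1921, K−S=5.5879, hold=12.4507 ⇒ V=12.4507 continue | (k=4,j=2): S=143.1000, K−S=0.0000, hold=3.8065 ⇒ V=3.8065 continue | (k=4,j=3): S=171.8034, K−S=0.0000, hold=0.5457 ⇒ V=0.5457 continue | (k=4,j=4): S=206.2642, K−S=0.0000, hold=0.0000 ⇒ V=0.0000 continue  boundary S*=-
step 3: (k=3,j=0): S=108.7806, K−S=15.9994, hold=19.4790 ⇒ V=19.4790 continue | (k=3,j=1): S=130.6001, K−S=0.0000, hold=8.1960 ⇒ V=8.1960 continue | (k=3,j=2): S=156.7963, K−S=0.0000, hold=2.2036 ⇒ V=2.2036 continue | (k=3,j=3): S=188.2469, K−S=0.0000, hold=0.2777 ⇒ V=0.2777 continue  boundary S*=-
step 2: (k=2,j=0): S=119.1921, K−S=5.5879, hold=13.9180 ⇒ V=13.9180 continue | (k=2,j=1): S=143.1000, K−S=0.0000, hold=5.2476 ⇒ V=5.2476 continue | (k=2,j=2): S=171.8034, K−S=0.0000, hold=1.2570 ⇒ V=1.2570 continue  boundary S*=-
step 1: (k=1,j=0): S=130.6001, K−S=0.0000, hold=9.6470 ⇒ V=9.6470 continue | (k=1,j=1): S=156.7963, K−S=0.0000, hold=3.2846 ⇒ V=3.2846 continue  boundary S*=-
step 0: (k=0,j=0): S=143.1000, K−S=0.0000, hold=6.5143 ⇒ V=6.5143 continue  boundary S*=-

price = 6.5143
boundary = - - - - - 90.6065 82.6919 90.6065 99.2785
tree:
6.5143
9.6470 3.2846
13.9180 5.2476 1.2570
19.4790 8.1960 2.2036 0.2777
26.3206 12.4507 3.8065 0.5457 0.0000
34.1735 18.2723 6.4506 1.0725 0.0000 0.0000
42.0881 25.6768 10.6524 2.1078 0.0000 0.0000 0.0000
49.3113 34.1735 16.9555 4.1424 0.0000 0.0000 0.0000 0.0000
55.9035 42.0881 25.5015 8.1410 0.0000 0.0000 0.0000 0.0000 0.0000
61.9199 49.3113 34.1735 15.9994 0.0000 0.0000 0.0000 0.0000 0.0000 0.0000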